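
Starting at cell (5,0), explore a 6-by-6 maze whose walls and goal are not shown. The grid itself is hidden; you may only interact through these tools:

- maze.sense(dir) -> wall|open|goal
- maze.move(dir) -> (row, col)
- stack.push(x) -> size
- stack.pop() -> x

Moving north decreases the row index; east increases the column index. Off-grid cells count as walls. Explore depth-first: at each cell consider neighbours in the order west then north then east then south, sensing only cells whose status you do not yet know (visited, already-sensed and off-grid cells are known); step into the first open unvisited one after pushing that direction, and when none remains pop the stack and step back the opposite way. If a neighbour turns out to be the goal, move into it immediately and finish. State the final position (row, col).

I use maze.sense passing dir→north, and see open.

Invoking stack.push passing x→north, which returns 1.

Now I run maze.move passing dir→north, which returns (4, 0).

Next I call maze.sense passing dir→north, and get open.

Calling stack.push passing x→north, and observe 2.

I run maze.move passing dir→north, which returns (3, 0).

Now I run maze.sense passing dir→north, → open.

Using stack.push passing x→north, which returns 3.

I use maze.move passing dir→north, and get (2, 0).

I try maze.sense passing dir→north, and get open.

Next I call stack.push passing x→north, yielding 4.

I run maze.move passing dir→north, → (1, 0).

Invoking maze.sense passing dir→north, and see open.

I invoke stack.push passing x→north, — result: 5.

Invoking maze.move passing dir→north, — result: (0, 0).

Invoking maze.sense passing dir→east, yielding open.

Next I call stack.push passing x→east, and observe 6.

I use maze.move passing dir→east, giving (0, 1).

Now I run maze.sense passing dir→east, and get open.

Using stack.push passing x→east, and get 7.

Now I run maze.move passing dir→east, — result: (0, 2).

I use maze.sense passing dir→east, — result: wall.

I run maze.sense passing dir→south, which returns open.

I run stack.push passing x→south, — result: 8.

I try maze.move passing dir→south, which returns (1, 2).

Next I call maze.sense passing dir→west, and get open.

Now I run stack.push passing x→west, and see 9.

I call maze.move passing dir→west, which returns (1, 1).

I use maze.sense passing dir→south, : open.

I run stack.push passing x→south, and get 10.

I invoke maze.move passing dir→south, and observe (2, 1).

I try maze.sense passing dir→east, — result: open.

Calling stack.push passing x→east, yielding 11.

Now I run maze.move passing dir→east, → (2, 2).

I try maze.sense passing dir→east, and get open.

I call stack.push passing x→east, — result: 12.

Then maze.move passing dir→east, which returns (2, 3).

I try maze.sense passing dir→north, giving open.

Using stack.push passing x→north, yielding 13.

Using maze.move passing dir→north, giving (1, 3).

Calling maze.sense passing dir→east, : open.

Now I run stack.push passing x→east, — result: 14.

Calling maze.move passing dir→east, — result: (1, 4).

I use maze.sense passing dir→north, giving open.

I call stack.push passing x→north, and observe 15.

Using maze.move passing dir→north, → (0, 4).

I invoke maze.sense passing dir→east, → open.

Using stack.push passing x→east, — result: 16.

Calling maze.move passing dir→east, and observe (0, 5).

Calling maze.sense passing dir→south, and get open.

I call stack.push passing x→south, which returns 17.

Calling maze.move passing dir→south, which returns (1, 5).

I run maze.sense passing dir→south, and get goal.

I try maze.move passing dir→south, giving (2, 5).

Answer: (2, 5)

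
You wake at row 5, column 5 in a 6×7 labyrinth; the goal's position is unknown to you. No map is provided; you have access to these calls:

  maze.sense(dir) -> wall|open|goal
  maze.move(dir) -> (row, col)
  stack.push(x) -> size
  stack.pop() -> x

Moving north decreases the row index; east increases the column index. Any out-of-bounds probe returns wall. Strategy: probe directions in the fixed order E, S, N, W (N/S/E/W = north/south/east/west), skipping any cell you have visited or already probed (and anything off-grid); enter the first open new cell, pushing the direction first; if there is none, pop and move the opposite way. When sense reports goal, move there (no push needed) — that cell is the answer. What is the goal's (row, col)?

# 1. maze.sense(east) ~> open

# 2. stack.push(east) ~> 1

# 3. maze.move(east) ~> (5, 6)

# 4. maze.sense(north) ~> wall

# 5. stack.pop() ~> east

# 6. maze.move(west) ~> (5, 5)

# 7. maze.sense(north) ~> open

# 8. stack.push(north) ~> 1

# 9. maze.move(north) ~> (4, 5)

# 10. maze.sense(north) ~> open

# 11. stack.push(north) ~> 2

# 12. maze.move(north) ~> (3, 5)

# 13. maze.sense(east) ~> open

# 14. stack.push(east) ~> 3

# 15. maze.move(east) ~> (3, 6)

# 16. maze.sense(north) ~> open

# 17. stack.push(north) ~> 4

# 18. maze.move(north) ~> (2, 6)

# 19. maze.sense(north) ~> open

# 20. stack.push(north) ~> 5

# 21. maze.move(north) ~> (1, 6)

# 22. maze.sense(north) ~> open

# 23. stack.push(north) ~> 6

# 24. maze.move(north) ~> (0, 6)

# 25. maze.sense(west) ~> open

# 26. stack.push(west) ~> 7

# 27. maze.move(west) ~> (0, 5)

# 28. maze.sense(south) ~> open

# 29. stack.push(south) ~> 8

# 30. maze.move(south) ~> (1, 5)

# 31. maze.sense(south) ~> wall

# 32. maze.sense(west) ~> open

# 33. stack.push(west) ~> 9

# 34. maze.move(west) ~> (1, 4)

# 35. maze.sense(south) ~> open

# 36. stack.push(south) ~> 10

# 37. maze.move(south) ~> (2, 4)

# 38. maze.sense(south) ~> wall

# 39. maze.sense(west) ~> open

# 40. stack.push(west) ~> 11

# 41. maze.move(west) ~> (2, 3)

# 42. maze.sense(south) ~> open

# 43. stack.push(south) ~> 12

# 44. maze.move(south) ~> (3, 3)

# 45. maze.sense(south) ~> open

# 46. stack.push(south) ~> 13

# 47. maze.move(south) ~> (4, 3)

# 48. maze.sense(east) ~> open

# 49. stack.push(east) ~> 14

# 50. maze.move(east) ~> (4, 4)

# 51. maze.sense(south) ~> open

# 52. stack.push(south) ~> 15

# 53. maze.move(south) ~> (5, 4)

# 54. maze.sense(west) ~> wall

# 55. stack.pop() ~> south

# 56. maze.move(north) ~> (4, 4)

# 57. stack.pop() ~> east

# 58. maze.move(west) ~> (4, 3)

# 59. maze.sense(west) ~> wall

# 60. stack.pop() ~> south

# 61. maze.move(north) ~> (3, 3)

# 62. maze.sense(west) ~> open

# 63. stack.push(west) ~> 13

# 64. maze.move(west) ~> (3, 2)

# 65. maze.sense(north) ~> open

# 66. stack.push(north) ~> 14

# 67. maze.move(north) ~> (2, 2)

# 68. maze.sense(north) ~> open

# 69. stack.push(north) ~> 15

# 70. maze.move(north) ~> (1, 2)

# 71. maze.sense(east) ~> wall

# 72. maze.sense(north) ~> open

# 73. stack.push(north) ~> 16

# 74. maze.move(north) ~> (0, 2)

# 75. maze.sense(east) ~> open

# 76. stack.push(east) ~> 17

# 77. maze.move(east) ~> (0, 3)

# 78. maze.sense(east) ~> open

# 79. stack.push(east) ~> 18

# 80. maze.move(east) ~> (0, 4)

# 81. stack.pop() ~> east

# 82. maze.move(west) ~> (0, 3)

# 83. stack.pop() ~> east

# 84. maze.move(west) ~> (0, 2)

# 85. maze.sense(west) ~> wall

# 86. stack.pop() ~> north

# 87. maze.move(south) ~> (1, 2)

# 88. maze.sense(west) ~> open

# 89. stack.push(west) ~> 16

# 90. maze.move(west) ~> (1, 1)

# 91. maze.sense(south) ~> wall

# 92. maze.sense(west) ~> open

# 93. stack.push(west) ~> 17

# 94. maze.move(west) ~> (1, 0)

# 95. maze.sense(south) ~> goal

# 96. maze.move(south) ~> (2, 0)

Answer: (2, 0)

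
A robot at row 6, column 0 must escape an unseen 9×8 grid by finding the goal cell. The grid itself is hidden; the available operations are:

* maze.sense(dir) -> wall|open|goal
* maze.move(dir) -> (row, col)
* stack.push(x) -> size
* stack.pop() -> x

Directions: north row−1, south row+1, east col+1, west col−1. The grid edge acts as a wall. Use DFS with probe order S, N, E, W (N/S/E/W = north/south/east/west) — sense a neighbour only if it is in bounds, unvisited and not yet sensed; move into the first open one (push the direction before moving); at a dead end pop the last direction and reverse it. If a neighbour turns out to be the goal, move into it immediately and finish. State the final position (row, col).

Act: maze.sense[dir: south]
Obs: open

Act: stack.push[x: south]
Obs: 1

Act: maze.move[dir: south]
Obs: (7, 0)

Act: maze.sense[dir: south]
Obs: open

Act: stack.push[x: south]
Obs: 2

Act: maze.move[dir: south]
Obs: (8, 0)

Act: maze.sense[dir: east]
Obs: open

Act: stack.push[x: east]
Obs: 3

Act: maze.move[dir: east]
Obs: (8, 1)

Act: maze.sense[dir: north]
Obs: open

Act: stack.push[x: north]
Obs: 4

Act: maze.move[dir: north]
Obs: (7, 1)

Act: maze.sense[dir: north]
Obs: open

Act: stack.push[x: north]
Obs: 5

Act: maze.move[dir: north]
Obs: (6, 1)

Act: maze.sense[dir: north]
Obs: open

Act: stack.push[x: north]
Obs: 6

Act: maze.move[dir: north]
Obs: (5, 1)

Act: maze.sense[dir: north]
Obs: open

Act: stack.push[x: north]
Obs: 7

Act: maze.move[dir: north]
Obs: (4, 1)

Act: maze.sense[dir: north]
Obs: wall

Act: maze.sense[dir: east]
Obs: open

Act: stack.push[x: east]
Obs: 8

Act: maze.move[dir: east]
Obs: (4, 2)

Act: maze.sense[dir: south]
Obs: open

Act: stack.push[x: south]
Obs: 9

Act: maze.move[dir: south]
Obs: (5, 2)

Act: maze.sense[dir: south]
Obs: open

Act: stack.push[x: south]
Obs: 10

Act: maze.move[dir: south]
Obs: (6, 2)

Act: maze.sense[dir: south]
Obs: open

Act: stack.push[x: south]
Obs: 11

Act: maze.move[dir: south]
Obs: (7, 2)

Act: maze.sense[dir: south]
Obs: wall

Act: maze.sense[dir: east]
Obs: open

Act: stack.push[x: east]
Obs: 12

Act: maze.move[dir: east]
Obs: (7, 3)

Act: maze.sense[dir: south]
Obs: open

Act: stack.push[x: south]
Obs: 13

Act: maze.move[dir: south]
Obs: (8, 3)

Act: maze.sense[dir: east]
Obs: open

Act: stack.push[x: east]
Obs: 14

Act: maze.move[dir: east]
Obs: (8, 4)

Act: maze.sense[dir: north]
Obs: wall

Act: maze.sense[dir: east]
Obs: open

Act: stack.push[x: east]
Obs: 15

Act: maze.move[dir: east]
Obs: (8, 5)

Act: maze.sense[dir: north]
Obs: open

Act: stack.push[x: north]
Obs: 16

Act: maze.move[dir: north]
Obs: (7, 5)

Act: maze.sense[dir: north]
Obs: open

Act: stack.push[x: north]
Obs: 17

Act: maze.move[dir: north]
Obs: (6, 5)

Act: maze.sense[dir: north]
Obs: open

Act: stack.push[x: north]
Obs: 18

Act: maze.move[dir: north]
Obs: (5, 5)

Act: maze.sense[dir: north]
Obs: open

Act: stack.push[x: north]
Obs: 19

Act: maze.move[dir: north]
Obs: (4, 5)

Act: maze.sense[dir: north]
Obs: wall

Act: maze.sense[dir: east]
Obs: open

Act: stack.push[x: east]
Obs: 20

Act: maze.move[dir: east]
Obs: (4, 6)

Act: maze.sense[dir: south]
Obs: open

Act: stack.push[x: south]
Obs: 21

Act: maze.move[dir: south]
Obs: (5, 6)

Act: maze.sense[dir: south]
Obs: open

Act: stack.push[x: south]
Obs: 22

Act: maze.move[dir: south]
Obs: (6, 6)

Act: maze.sense[dir: south]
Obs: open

Act: stack.push[x: south]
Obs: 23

Act: maze.move[dir: south]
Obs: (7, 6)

Act: maze.sense[dir: south]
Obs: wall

Act: maze.sense[dir: east]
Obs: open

Act: stack.push[x: east]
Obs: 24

Act: maze.move[dir: east]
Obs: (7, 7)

Act: maze.sense[dir: south]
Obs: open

Act: stack.push[x: south]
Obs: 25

Act: maze.move[dir: south]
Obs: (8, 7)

Act: stack.pop[]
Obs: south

Act: maze.move[dir: north]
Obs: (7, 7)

Act: maze.sense[dir: north]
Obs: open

Act: stack.push[x: north]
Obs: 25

Act: maze.move[dir: north]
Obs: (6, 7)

Act: maze.sense[dir: north]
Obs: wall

Act: stack.pop[]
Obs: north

Act: maze.move[dir: south]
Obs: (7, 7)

Act: stack.pop[]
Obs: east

Act: maze.move[dir: west]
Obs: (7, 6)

Act: stack.pop[]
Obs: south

Act: maze.move[dir: north]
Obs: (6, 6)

Act: stack.pop[]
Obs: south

Act: maze.move[dir: north]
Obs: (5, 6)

Act: stack.pop[]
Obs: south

Act: maze.move[dir: north]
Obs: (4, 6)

Act: maze.sense[dir: north]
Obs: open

Act: stack.push[x: north]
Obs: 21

Act: maze.move[dir: north]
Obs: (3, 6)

Act: maze.sense[dir: north]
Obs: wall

Act: maze.sense[dir: east]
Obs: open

Act: stack.push[x: east]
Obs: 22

Act: maze.move[dir: east]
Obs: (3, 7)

Act: maze.sense[dir: south]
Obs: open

Act: stack.push[x: south]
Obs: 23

Act: maze.move[dir: south]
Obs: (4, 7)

Act: stack.pop[]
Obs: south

Act: maze.move[dir: north]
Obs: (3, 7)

Act: maze.sense[dir: north]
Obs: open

Act: stack.push[x: north]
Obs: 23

Act: maze.move[dir: north]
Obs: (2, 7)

Act: maze.sense[dir: north]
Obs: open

Act: stack.push[x: north]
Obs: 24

Act: maze.move[dir: north]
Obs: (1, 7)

Act: maze.sense[dir: north]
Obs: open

Act: stack.push[x: north]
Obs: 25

Act: maze.move[dir: north]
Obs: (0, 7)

Act: maze.sense[dir: west]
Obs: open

Act: stack.push[x: west]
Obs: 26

Act: maze.move[dir: west]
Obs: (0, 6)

Act: maze.sense[dir: south]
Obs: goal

Act: maze.move[dir: south]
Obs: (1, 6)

Answer: (1, 6)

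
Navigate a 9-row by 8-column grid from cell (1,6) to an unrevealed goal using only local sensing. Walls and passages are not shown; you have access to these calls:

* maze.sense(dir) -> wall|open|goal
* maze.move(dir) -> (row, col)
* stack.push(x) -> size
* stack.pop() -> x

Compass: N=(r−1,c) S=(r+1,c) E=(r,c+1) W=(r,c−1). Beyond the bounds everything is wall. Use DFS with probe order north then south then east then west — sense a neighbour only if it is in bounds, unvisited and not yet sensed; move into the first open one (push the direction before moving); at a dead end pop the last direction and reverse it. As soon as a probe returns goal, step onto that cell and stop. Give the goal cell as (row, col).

==> sense(dir=north)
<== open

==> push(x=north)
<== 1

==> move(dir=north)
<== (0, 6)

==> sense(dir=east)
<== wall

==> sense(dir=west)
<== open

==> push(x=west)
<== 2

==> move(dir=west)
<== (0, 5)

==> sense(dir=south)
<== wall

==> sense(dir=west)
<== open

==> push(x=west)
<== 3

==> move(dir=west)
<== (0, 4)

==> sense(dir=south)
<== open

==> push(x=south)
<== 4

==> move(dir=south)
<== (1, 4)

==> sense(dir=south)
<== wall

==> sense(dir=west)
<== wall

==> pop()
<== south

==> move(dir=north)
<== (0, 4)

==> sense(dir=west)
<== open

==> push(x=west)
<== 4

==> move(dir=west)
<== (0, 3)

==> sense(dir=west)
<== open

==> push(x=west)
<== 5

==> move(dir=west)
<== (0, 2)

==> sense(dir=south)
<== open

==> push(x=south)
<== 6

==> move(dir=south)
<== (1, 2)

==> sense(dir=south)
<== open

==> push(x=south)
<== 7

==> move(dir=south)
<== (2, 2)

==> sense(dir=south)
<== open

==> push(x=south)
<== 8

==> move(dir=south)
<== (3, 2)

==> sense(dir=south)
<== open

==> push(x=south)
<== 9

==> move(dir=south)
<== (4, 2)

==> sense(dir=south)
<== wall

==> sense(dir=east)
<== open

==> push(x=east)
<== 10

==> move(dir=east)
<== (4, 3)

==> sense(dir=north)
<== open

==> push(x=north)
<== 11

==> move(dir=north)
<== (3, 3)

==> sense(dir=north)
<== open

==> push(x=north)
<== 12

==> move(dir=north)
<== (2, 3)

==> pop()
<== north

==> move(dir=south)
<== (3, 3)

==> sense(dir=east)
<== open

==> push(x=east)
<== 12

==> move(dir=east)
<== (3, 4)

==> sense(dir=south)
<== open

==> push(x=south)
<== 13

==> move(dir=south)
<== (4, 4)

==> sense(dir=south)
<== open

==> push(x=south)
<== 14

==> move(dir=south)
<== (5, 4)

==> sense(dir=south)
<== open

==> push(x=south)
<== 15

==> move(dir=south)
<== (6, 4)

==> sense(dir=south)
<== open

==> push(x=south)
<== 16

==> move(dir=south)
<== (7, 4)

==> sense(dir=south)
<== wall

==> sense(dir=east)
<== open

==> push(x=east)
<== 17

==> move(dir=east)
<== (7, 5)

==> sense(dir=north)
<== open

==> push(x=north)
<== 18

==> move(dir=north)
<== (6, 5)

==> sense(dir=north)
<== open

==> push(x=north)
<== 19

==> move(dir=north)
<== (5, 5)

==> sense(dir=north)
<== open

==> push(x=north)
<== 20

==> move(dir=north)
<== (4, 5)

==> sense(dir=north)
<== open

==> push(x=north)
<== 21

==> move(dir=north)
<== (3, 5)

==> sense(dir=north)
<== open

==> push(x=north)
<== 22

==> move(dir=north)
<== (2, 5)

==> sense(dir=east)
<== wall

==> pop()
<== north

==> move(dir=south)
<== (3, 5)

==> sense(dir=east)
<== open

==> push(x=east)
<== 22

==> move(dir=east)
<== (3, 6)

==> sense(dir=south)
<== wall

==> sense(dir=east)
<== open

==> push(x=east)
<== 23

==> move(dir=east)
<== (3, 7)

==> sense(dir=north)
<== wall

==> sense(dir=south)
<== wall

==> pop()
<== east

==> move(dir=west)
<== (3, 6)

==> pop()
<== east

==> move(dir=west)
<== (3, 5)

==> pop()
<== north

==> move(dir=south)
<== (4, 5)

==> pop()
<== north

==> move(dir=south)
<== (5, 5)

==> sense(dir=east)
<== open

==> push(x=east)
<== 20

==> move(dir=east)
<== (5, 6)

==> sense(dir=south)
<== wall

==> sense(dir=east)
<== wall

==> pop()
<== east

==> move(dir=west)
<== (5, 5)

==> pop()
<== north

==> move(dir=south)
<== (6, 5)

==> pop()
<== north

==> move(dir=south)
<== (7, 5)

==> sense(dir=south)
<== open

==> push(x=south)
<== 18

==> move(dir=south)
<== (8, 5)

==> sense(dir=east)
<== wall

==> pop()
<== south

==> move(dir=north)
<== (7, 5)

==> sense(dir=east)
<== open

==> push(x=east)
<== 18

==> move(dir=east)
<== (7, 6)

==> sense(dir=east)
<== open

==> push(x=east)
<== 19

==> move(dir=east)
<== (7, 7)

==> sense(dir=north)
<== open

==> push(x=north)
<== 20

==> move(dir=north)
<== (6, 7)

==> pop()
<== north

==> move(dir=south)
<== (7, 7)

==> sense(dir=south)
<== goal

==> move(dir=south)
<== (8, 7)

Answer: (8, 7)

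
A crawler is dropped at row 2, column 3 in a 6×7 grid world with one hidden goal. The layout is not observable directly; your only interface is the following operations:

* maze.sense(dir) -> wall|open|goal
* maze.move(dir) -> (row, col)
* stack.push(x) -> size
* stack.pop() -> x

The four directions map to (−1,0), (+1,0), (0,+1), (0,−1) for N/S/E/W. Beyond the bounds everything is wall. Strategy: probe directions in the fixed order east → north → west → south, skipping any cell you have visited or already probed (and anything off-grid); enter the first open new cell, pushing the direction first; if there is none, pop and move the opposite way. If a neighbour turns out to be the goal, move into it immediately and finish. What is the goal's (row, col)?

Step: maze.sense[east]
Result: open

Step: stack.push[east]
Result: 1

Step: maze.move[east]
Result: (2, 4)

Step: maze.sense[east]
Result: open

Step: stack.push[east]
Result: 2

Step: maze.move[east]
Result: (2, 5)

Step: maze.sense[east]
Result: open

Step: stack.push[east]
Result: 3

Step: maze.move[east]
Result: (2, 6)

Step: maze.sense[north]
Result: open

Step: stack.push[north]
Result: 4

Step: maze.move[north]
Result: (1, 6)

Step: maze.sense[north]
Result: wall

Step: maze.sense[west]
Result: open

Step: stack.push[west]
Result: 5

Step: maze.move[west]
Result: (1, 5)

Step: maze.sense[north]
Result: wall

Step: maze.sense[west]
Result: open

Step: stack.push[west]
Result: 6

Step: maze.move[west]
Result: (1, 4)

Step: maze.sense[north]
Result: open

Step: stack.push[north]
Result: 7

Step: maze.move[north]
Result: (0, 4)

Step: maze.sense[west]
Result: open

Step: stack.push[west]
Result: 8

Step: maze.move[west]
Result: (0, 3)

Step: maze.sense[west]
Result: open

Step: stack.push[west]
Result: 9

Step: maze.move[west]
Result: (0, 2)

Step: maze.sense[west]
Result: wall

Step: maze.sense[south]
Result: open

Step: stack.push[south]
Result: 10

Step: maze.move[south]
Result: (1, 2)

Step: maze.sense[east]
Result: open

Step: stack.push[east]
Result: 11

Step: maze.move[east]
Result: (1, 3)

Step: stack.pop[]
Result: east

Step: maze.move[west]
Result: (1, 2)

Step: maze.sense[west]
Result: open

Step: stack.push[west]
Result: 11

Step: maze.move[west]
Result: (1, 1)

Step: maze.sense[west]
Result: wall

Step: maze.sense[south]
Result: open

Step: stack.push[south]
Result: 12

Step: maze.move[south]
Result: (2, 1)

Step: maze.sense[east]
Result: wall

Step: maze.sense[west]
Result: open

Step: stack.push[west]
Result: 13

Step: maze.move[west]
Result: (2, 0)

Step: maze.sense[south]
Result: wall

Step: stack.pop[]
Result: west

Step: maze.move[east]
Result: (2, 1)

Step: maze.sense[south]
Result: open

Step: stack.push[south]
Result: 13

Step: maze.move[south]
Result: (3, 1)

Step: maze.sense[east]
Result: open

Step: stack.push[east]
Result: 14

Step: maze.move[east]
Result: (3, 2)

Step: maze.sense[east]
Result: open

Step: stack.push[east]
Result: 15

Step: maze.move[east]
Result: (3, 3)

Step: maze.sense[east]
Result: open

Step: stack.push[east]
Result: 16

Step: maze.move[east]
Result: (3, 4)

Step: maze.sense[east]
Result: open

Step: stack.push[east]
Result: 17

Step: maze.move[east]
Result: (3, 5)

Step: maze.sense[east]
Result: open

Step: stack.push[east]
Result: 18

Step: maze.move[east]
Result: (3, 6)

Step: maze.sense[south]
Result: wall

Step: stack.pop[]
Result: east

Step: maze.move[west]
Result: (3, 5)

Step: maze.sense[south]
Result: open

Step: stack.push[south]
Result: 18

Step: maze.move[south]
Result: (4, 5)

Step: maze.sense[west]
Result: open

Step: stack.push[west]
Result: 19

Step: maze.move[west]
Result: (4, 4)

Step: maze.sense[west]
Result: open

Step: stack.push[west]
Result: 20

Step: maze.move[west]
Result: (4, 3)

Step: maze.sense[west]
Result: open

Step: stack.push[west]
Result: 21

Step: maze.move[west]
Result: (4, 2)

Step: maze.sense[west]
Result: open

Step: stack.push[west]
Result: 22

Step: maze.move[west]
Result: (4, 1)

Step: maze.sense[west]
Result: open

Step: stack.push[west]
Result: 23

Step: maze.move[west]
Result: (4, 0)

Step: maze.sense[south]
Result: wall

Step: stack.pop[]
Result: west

Step: maze.move[east]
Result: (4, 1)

Step: maze.sense[south]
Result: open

Step: stack.push[south]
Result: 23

Step: maze.move[south]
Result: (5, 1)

Step: maze.sense[east]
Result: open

Step: stack.push[east]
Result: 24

Step: maze.move[east]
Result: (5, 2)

Step: maze.sense[east]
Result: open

Step: stack.push[east]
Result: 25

Step: maze.move[east]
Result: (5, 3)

Step: maze.sense[east]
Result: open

Step: stack.push[east]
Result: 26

Step: maze.move[east]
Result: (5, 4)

Step: maze.sense[east]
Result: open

Step: stack.push[east]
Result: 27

Step: maze.move[east]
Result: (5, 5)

Step: maze.sense[east]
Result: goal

Step: maze.move[east]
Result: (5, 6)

Answer: (5, 6)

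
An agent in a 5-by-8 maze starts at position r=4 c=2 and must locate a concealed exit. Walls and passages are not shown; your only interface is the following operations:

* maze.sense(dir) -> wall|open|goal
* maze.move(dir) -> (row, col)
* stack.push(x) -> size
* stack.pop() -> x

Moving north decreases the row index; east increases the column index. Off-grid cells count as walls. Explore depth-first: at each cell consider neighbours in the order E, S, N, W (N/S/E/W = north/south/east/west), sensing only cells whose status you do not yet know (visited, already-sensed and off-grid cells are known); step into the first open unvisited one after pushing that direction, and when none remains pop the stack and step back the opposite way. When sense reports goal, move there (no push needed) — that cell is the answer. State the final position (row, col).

> sense east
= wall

> sense north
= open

> push north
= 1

> move north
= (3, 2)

> sense east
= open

> push east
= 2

> move east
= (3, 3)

> sense east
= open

> push east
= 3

> move east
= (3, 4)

> sense east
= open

> push east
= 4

> move east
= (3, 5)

> sense east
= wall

> sense south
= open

> push south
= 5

> move south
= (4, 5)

> sense east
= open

> push east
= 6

> move east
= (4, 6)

> sense east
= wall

> pop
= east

> move west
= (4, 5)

> sense west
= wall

> pop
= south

> move north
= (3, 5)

> sense north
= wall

> pop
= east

> move west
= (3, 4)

> sense north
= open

> push north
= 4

> move north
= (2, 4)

> sense north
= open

> push north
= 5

> move north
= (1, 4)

> sense east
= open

> push east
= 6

> move east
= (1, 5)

> sense east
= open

> push east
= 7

> move east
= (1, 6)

> sense east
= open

> push east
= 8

> move east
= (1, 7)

> sense south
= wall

> sense north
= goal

> move north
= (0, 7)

Answer: (0, 7)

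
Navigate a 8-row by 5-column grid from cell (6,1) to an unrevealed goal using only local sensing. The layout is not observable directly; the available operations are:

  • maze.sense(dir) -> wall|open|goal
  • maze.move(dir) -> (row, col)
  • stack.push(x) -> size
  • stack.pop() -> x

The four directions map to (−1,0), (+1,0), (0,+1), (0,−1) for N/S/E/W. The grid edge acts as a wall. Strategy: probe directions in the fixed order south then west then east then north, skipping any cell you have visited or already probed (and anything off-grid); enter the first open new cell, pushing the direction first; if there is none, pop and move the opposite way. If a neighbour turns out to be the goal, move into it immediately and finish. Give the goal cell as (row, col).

>>> maze.sense south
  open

>>> stack.push south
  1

>>> maze.move south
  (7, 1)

>>> maze.sense west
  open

>>> stack.push west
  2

>>> maze.move west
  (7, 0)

>>> maze.sense north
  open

>>> stack.push north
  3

>>> maze.move north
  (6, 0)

>>> maze.sense north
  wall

>>> stack.pop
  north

>>> maze.move south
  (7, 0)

>>> stack.pop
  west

>>> maze.move east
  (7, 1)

>>> maze.sense east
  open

>>> stack.push east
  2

>>> maze.move east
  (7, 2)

>>> maze.sense east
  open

>>> stack.push east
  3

>>> maze.move east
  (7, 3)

>>> maze.sense east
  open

>>> stack.push east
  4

>>> maze.move east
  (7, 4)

>>> maze.sense north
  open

>>> stack.push north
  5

>>> maze.move north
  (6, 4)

>>> maze.sense west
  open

>>> stack.push west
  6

>>> maze.move west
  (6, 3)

>>> maze.sense west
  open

>>> stack.push west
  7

>>> maze.move west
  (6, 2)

>>> maze.sense north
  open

>>> stack.push north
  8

>>> maze.move north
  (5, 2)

>>> maze.sense west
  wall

>>> maze.sense east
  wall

>>> maze.sense north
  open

>>> stack.push north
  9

>>> maze.move north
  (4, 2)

>>> maze.sense west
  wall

>>> maze.sense east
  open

>>> stack.push east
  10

>>> maze.move east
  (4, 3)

>>> maze.sense east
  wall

>>> maze.sense north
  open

>>> stack.push north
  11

>>> maze.move north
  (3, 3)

>>> maze.sense west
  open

>>> stack.push west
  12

>>> maze.move west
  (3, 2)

>>> maze.sense west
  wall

>>> maze.sense north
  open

>>> stack.push north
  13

>>> maze.move north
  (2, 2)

>>> maze.sense west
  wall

>>> maze.sense east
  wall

>>> maze.sense north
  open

>>> stack.push north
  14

>>> maze.move north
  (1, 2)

>>> maze.sense west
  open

>>> stack.push west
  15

>>> maze.move west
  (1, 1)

>>> maze.sense west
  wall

>>> maze.sense north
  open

>>> stack.push north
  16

>>> maze.move north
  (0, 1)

>>> maze.sense west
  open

>>> stack.push west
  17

>>> maze.move west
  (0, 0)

>>> stack.pop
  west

>>> maze.move east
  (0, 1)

>>> maze.sense east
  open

>>> stack.push east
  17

>>> maze.move east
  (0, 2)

>>> maze.sense east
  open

>>> stack.push east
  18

>>> maze.move east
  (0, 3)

>>> maze.sense south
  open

>>> stack.push south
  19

>>> maze.move south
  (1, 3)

>>> maze.sense east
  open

>>> stack.push east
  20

>>> maze.move east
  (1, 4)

>>> maze.sense south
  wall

>>> maze.sense north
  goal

>>> maze.move north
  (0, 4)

Answer: (0, 4)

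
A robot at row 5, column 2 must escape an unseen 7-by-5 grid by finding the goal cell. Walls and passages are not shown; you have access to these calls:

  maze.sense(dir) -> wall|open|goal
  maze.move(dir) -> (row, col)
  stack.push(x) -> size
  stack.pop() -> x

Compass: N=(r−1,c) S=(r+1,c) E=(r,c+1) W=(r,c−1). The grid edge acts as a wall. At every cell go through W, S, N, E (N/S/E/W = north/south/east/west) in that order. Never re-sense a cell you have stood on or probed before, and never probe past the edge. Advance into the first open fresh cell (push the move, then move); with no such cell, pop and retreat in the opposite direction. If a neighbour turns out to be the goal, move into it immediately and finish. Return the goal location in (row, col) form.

Using maze.sense on dir=west, yielding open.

I run stack.push on x=west, : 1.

Next I call maze.move on dir=west, and observe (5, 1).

I run maze.sense on dir=west, and see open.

I use stack.push on x=west, : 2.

Now I run maze.move on dir=west, → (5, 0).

I run maze.sense on dir=south, : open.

I use stack.push on x=south, giving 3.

I run maze.move on dir=south, → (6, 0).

Invoking maze.sense on dir=east, and see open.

Invoking stack.push on x=east, giving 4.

Now I run maze.move on dir=east, and observe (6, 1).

I call maze.sense on dir=east, : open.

Using stack.push on x=east, : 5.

I run maze.move on dir=east, yielding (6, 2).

Using maze.sense on dir=east, giving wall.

Calling stack.pop(), and observe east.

Now I run maze.move on dir=west, and get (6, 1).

Calling stack.pop(), and see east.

Invoking maze.move on dir=west, giving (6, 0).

I invoke stack.pop(), → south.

I invoke maze.move on dir=north, — result: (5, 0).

Calling maze.sense on dir=north, and get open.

Next I call stack.push on x=north, yielding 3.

Now I run maze.move on dir=north, giving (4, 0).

Using maze.sense on dir=north, and get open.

Invoking stack.push on x=north, : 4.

Calling maze.move on dir=north, and observe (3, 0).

Invoking maze.sense on dir=north, and see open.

Invoking stack.push on x=north, which returns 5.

I run maze.move on dir=north, which returns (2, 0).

Invoking maze.sense on dir=north, → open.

I try stack.push on x=north, : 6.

Invoking maze.move on dir=north, yielding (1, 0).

I run maze.sense on dir=north, giving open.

Invoking stack.push on x=north, → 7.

I call maze.move on dir=north, yielding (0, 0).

Using maze.sense on dir=east, giving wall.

Invoking stack.pop, — result: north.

Then maze.move on dir=south, : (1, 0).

I call maze.sense on dir=east, and see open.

Next I call stack.push on x=east, — result: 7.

Calling maze.move on dir=east, yielding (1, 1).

I try maze.sense on dir=south, which returns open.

Invoking stack.push on x=south, and get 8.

I run maze.move on dir=south, : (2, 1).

I invoke maze.sense on dir=south, : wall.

I use maze.sense on dir=east, yielding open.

I run stack.push on x=east, → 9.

I use maze.move on dir=east, yielding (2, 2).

Invoking maze.sense on dir=south, → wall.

I use maze.sense on dir=north, — result: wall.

Calling maze.sense on dir=east, and see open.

I use stack.push on x=east, and observe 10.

I try maze.move on dir=east, giving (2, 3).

Invoking maze.sense on dir=south, → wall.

Calling maze.sense on dir=north, which returns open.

I use stack.push on x=north, which returns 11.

Invoking maze.move on dir=north, → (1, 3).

I invoke maze.sense on dir=north, and observe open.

Then stack.push on x=north, → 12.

Then maze.move on dir=north, → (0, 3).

Then maze.sense on dir=west, giving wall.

I use maze.sense on dir=east, and observe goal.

Using maze.move on dir=east, yielding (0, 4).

Answer: (0, 4)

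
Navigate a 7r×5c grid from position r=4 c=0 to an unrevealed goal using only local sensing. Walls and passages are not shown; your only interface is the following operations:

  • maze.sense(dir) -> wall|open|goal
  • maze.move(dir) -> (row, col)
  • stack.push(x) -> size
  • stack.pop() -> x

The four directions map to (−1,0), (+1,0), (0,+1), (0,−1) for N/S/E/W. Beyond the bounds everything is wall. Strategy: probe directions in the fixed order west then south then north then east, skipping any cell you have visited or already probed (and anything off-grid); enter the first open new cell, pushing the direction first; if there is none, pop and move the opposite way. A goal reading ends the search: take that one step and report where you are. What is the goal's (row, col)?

>> sense(dir='south')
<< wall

>> sense(dir='north')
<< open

>> push(x='north')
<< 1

>> move(dir='north')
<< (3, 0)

>> sense(dir='north')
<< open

>> push(x='north')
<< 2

>> move(dir='north')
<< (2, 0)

>> sense(dir='north')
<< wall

>> sense(dir='east')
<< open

>> push(x='east')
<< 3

>> move(dir='east')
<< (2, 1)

>> sense(dir='south')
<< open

>> push(x='south')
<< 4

>> move(dir='south')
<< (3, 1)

>> sense(dir='south')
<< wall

>> sense(dir='east')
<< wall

>> pop()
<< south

>> move(dir='north')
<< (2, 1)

>> sense(dir='north')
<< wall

>> sense(dir='east')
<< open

>> push(x='east')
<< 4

>> move(dir='east')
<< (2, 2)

>> sense(dir='north')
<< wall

>> sense(dir='east')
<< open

>> push(x='east')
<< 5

>> move(dir='east')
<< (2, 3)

>> sense(dir='south')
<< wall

>> sense(dir='north')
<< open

>> push(x='north')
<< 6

>> move(dir='north')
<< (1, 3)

>> sense(dir='north')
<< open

>> push(x='north')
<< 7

>> move(dir='north')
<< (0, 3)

>> sense(dir='west')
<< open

>> push(x='west')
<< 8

>> move(dir='west')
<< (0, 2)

>> sense(dir='west')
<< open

>> push(x='west')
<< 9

>> move(dir='west')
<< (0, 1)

>> sense(dir='west')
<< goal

>> move(dir='west')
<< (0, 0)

Answer: (0, 0)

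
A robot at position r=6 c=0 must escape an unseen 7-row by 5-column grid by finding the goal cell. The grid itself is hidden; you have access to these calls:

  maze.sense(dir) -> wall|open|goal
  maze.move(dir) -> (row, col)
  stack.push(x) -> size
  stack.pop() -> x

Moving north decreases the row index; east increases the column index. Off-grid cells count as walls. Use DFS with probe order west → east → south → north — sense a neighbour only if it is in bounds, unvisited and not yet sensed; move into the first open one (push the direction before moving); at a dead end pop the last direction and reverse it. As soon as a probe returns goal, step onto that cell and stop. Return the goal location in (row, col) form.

! maze.sense(dir='east') -> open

! stack.push(x='east') -> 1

! maze.move(dir='east') -> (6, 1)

! maze.sense(dir='east') -> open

! stack.push(x='east') -> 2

! maze.move(dir='east') -> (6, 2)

! maze.sense(dir='east') -> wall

! maze.sense(dir='north') -> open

! stack.push(x='north') -> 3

! maze.move(dir='north') -> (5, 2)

! maze.sense(dir='west') -> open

! stack.push(x='west') -> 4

! maze.move(dir='west') -> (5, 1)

! maze.sense(dir='west') -> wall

! maze.sense(dir='north') -> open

! stack.push(x='north') -> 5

! maze.move(dir='north') -> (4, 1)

! maze.sense(dir='west') -> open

! stack.push(x='west') -> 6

! maze.move(dir='west') -> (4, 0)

! maze.sense(dir='north') -> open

! stack.push(x='north') -> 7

! maze.move(dir='north') -> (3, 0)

! maze.sense(dir='east') -> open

! stack.push(x='east') -> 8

! maze.move(dir='east') -> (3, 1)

! maze.sense(dir='east') -> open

! stack.push(x='east') -> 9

! maze.move(dir='east') -> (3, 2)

! maze.sense(dir='east') -> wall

! maze.sense(dir='south') -> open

! stack.push(x='south') -> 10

! maze.move(dir='south') -> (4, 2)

! maze.sense(dir='east') -> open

! stack.push(x='east') -> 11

! maze.move(dir='east') -> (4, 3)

! maze.sense(dir='east') -> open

! stack.push(x='east') -> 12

! maze.move(dir='east') -> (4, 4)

! maze.sense(dir='south') -> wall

! maze.sense(dir='north') -> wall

! stack.pop() -> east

! maze.move(dir='west') -> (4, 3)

! maze.sense(dir='south') -> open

! stack.push(x='south') -> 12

! maze.move(dir='south') -> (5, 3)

! stack.pop() -> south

! maze.move(dir='north') -> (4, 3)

! stack.pop() -> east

! maze.move(dir='west') -> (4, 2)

! stack.pop() -> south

! maze.move(dir='north') -> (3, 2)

! maze.sense(dir='north') -> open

! stack.push(x='north') -> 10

! maze.move(dir='north') -> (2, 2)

! maze.sense(dir='west') -> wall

! maze.sense(dir='east') -> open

! stack.push(x='east') -> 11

! maze.move(dir='east') -> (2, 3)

! maze.sense(dir='east') -> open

! stack.push(x='east') -> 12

! maze.move(dir='east') -> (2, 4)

! maze.sense(dir='north') -> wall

! stack.pop() -> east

! maze.move(dir='west') -> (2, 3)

! maze.sense(dir='north') -> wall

! stack.pop() -> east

! maze.move(dir='west') -> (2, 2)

! maze.sense(dir='north') -> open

! stack.push(x='north') -> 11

! maze.move(dir='north') -> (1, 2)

! maze.sense(dir='west') -> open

! stack.push(x='west') -> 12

! maze.move(dir='west') -> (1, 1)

! maze.sense(dir='west') -> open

! stack.push(x='west') -> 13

! maze.move(dir='west') -> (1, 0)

! maze.sense(dir='south') -> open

! stack.push(x='south') -> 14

! maze.move(dir='south') -> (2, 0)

! stack.pop() -> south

! maze.move(dir='north') -> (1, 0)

! maze.sense(dir='north') -> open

! stack.push(x='north') -> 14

! maze.move(dir='north') -> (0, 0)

! maze.sense(dir='east') -> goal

! maze.move(dir='east') -> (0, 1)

Answer: (0, 1)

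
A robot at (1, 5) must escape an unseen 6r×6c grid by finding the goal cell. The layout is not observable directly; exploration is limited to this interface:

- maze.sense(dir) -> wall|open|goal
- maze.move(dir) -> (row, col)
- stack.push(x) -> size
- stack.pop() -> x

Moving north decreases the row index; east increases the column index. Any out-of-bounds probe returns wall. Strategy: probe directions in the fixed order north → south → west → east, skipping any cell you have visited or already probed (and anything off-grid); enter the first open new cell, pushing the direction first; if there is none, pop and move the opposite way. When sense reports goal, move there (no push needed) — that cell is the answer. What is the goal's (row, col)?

> sense dir→north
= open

> push x→north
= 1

> move dir→north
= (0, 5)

> sense dir→west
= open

> push x→west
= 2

> move dir→west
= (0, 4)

> sense dir→south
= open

> push x→south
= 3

> move dir→south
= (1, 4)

> sense dir→south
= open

> push x→south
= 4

> move dir→south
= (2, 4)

> sense dir→south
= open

> push x→south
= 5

> move dir→south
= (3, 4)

> sense dir→south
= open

> push x→south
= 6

> move dir→south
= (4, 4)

> sense dir→south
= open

> push x→south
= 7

> move dir→south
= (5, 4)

> sense dir→west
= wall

> sense dir→east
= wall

> pop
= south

> move dir→north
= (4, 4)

> sense dir→west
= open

> push x→west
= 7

> move dir→west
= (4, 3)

> sense dir→north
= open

> push x→north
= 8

> move dir→north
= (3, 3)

> sense dir→north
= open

> push x→north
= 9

> move dir→north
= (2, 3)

> sense dir→north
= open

> push x→north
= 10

> move dir→north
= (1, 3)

> sense dir→north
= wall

> sense dir→west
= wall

> pop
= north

> move dir→south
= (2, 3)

> sense dir→west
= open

> push x→west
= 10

> move dir→west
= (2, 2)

> sense dir→south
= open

> push x→south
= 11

> move dir→south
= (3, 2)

> sense dir→south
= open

> push x→south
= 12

> move dir→south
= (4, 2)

> sense dir→south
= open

> push x→south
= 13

> move dir→south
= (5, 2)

> sense dir→west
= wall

> pop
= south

> move dir→north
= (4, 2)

> sense dir→west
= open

> push x→west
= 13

> move dir→west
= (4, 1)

> sense dir→north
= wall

> sense dir→west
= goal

> move dir→west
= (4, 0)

Answer: (4, 0)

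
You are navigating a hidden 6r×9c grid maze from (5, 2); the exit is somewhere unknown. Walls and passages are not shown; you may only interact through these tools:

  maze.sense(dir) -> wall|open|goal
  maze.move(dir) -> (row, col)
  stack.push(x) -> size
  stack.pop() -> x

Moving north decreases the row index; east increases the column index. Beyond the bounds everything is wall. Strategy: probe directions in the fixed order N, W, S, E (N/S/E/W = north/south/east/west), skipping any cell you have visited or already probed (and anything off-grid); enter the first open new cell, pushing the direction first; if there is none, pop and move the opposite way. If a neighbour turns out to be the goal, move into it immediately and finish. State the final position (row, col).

==> sense(dir=north)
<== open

==> push(x=north)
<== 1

==> move(dir=north)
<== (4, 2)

==> sense(dir=north)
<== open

==> push(x=north)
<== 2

==> move(dir=north)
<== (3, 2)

==> sense(dir=north)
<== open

==> push(x=north)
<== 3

==> move(dir=north)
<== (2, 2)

==> sense(dir=north)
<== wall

==> sense(dir=west)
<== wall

==> sense(dir=east)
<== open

==> push(x=east)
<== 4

==> move(dir=east)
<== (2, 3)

==> sense(dir=north)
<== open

==> push(x=north)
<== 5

==> move(dir=north)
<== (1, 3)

==> sense(dir=north)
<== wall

==> sense(dir=east)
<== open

==> push(x=east)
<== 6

==> move(dir=east)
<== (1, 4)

==> sense(dir=north)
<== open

==> push(x=north)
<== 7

==> move(dir=north)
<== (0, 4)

==> sense(dir=east)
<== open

==> push(x=east)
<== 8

==> move(dir=east)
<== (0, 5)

==> sense(dir=south)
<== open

==> push(x=south)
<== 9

==> move(dir=south)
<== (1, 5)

==> sense(dir=south)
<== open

==> push(x=south)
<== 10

==> move(dir=south)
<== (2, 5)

==> sense(dir=west)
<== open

==> push(x=west)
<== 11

==> move(dir=west)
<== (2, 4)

==> sense(dir=south)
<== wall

==> pop()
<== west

==> move(dir=east)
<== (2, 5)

==> sense(dir=south)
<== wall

==> sense(dir=east)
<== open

==> push(x=east)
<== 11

==> move(dir=east)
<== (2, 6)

==> sense(dir=north)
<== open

==> push(x=north)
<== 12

==> move(dir=north)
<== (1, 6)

==> sense(dir=north)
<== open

==> push(x=north)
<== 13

==> move(dir=north)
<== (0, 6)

==> sense(dir=east)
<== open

==> push(x=east)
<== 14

==> move(dir=east)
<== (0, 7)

==> sense(dir=south)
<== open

==> push(x=south)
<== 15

==> move(dir=south)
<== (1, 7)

==> sense(dir=south)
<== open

==> push(x=south)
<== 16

==> move(dir=south)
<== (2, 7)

==> sense(dir=south)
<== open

==> push(x=south)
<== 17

==> move(dir=south)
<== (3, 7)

==> sense(dir=west)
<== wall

==> sense(dir=south)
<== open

==> push(x=south)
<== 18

==> move(dir=south)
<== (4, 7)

==> sense(dir=west)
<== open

==> push(x=west)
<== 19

==> move(dir=west)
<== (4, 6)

==> sense(dir=west)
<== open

==> push(x=west)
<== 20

==> move(dir=west)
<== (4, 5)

==> sense(dir=west)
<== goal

==> move(dir=west)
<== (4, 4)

Answer: (4, 4)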